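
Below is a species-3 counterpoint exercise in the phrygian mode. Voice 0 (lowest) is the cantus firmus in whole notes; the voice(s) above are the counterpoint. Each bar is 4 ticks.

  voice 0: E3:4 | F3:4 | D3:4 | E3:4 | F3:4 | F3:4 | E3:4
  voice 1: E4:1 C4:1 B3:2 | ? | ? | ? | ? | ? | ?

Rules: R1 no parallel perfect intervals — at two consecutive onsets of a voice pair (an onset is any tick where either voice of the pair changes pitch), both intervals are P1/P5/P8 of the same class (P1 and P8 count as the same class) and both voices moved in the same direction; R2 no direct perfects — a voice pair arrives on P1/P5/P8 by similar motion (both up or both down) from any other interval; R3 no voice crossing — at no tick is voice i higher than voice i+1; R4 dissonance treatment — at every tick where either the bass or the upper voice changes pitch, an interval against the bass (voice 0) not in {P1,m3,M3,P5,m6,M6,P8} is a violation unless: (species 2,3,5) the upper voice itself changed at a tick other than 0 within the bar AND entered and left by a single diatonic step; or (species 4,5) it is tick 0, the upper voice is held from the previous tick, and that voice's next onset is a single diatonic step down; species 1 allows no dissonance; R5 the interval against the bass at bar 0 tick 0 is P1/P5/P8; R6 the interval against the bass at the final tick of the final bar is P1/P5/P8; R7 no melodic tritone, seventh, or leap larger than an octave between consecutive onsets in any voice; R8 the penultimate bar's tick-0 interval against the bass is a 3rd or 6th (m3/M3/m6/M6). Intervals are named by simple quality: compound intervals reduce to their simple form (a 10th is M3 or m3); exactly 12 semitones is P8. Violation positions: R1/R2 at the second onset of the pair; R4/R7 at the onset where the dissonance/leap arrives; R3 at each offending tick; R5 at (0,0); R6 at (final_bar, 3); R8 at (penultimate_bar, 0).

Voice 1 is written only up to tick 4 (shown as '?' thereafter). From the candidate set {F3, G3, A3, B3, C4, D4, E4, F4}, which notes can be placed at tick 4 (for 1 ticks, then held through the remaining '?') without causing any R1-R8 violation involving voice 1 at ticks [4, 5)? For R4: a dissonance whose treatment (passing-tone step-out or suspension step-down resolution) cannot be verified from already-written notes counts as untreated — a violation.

{A3, D4}

F3: violates R7
G3: violates R4
A3: legal
B3: violates R4
C4: violates R1
D4: legal
E4: violates R4
F4: violates R2,R7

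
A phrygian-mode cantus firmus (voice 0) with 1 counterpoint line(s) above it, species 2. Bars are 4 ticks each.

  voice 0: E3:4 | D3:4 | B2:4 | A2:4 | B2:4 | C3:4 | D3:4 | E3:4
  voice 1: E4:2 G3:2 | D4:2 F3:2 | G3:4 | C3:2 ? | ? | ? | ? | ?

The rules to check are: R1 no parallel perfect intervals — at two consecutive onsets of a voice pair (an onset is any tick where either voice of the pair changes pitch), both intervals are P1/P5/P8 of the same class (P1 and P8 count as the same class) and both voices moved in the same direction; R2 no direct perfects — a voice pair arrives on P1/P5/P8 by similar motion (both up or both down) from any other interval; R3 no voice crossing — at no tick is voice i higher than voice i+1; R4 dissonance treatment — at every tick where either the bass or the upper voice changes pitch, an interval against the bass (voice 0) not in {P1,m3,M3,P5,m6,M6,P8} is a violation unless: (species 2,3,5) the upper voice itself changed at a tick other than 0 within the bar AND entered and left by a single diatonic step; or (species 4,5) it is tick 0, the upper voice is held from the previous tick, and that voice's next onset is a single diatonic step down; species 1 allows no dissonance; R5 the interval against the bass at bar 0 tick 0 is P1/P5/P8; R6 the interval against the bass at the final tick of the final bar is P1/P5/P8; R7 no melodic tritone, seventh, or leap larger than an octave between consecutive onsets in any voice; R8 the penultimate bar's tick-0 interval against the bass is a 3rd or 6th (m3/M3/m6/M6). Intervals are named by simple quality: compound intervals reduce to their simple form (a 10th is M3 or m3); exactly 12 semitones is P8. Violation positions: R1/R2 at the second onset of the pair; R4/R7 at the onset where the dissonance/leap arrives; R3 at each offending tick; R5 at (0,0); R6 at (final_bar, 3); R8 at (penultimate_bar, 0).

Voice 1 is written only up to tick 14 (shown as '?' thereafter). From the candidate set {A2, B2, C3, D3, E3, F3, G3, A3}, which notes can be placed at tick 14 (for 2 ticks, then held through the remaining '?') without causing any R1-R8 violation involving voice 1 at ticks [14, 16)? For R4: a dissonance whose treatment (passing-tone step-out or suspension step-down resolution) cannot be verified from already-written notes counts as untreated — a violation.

{A2, A3, C3, E3, F3}

A2: legal
B2: violates R4
C3: legal
D3: violates R4
E3: legal
F3: legal
G3: violates R4
A3: legal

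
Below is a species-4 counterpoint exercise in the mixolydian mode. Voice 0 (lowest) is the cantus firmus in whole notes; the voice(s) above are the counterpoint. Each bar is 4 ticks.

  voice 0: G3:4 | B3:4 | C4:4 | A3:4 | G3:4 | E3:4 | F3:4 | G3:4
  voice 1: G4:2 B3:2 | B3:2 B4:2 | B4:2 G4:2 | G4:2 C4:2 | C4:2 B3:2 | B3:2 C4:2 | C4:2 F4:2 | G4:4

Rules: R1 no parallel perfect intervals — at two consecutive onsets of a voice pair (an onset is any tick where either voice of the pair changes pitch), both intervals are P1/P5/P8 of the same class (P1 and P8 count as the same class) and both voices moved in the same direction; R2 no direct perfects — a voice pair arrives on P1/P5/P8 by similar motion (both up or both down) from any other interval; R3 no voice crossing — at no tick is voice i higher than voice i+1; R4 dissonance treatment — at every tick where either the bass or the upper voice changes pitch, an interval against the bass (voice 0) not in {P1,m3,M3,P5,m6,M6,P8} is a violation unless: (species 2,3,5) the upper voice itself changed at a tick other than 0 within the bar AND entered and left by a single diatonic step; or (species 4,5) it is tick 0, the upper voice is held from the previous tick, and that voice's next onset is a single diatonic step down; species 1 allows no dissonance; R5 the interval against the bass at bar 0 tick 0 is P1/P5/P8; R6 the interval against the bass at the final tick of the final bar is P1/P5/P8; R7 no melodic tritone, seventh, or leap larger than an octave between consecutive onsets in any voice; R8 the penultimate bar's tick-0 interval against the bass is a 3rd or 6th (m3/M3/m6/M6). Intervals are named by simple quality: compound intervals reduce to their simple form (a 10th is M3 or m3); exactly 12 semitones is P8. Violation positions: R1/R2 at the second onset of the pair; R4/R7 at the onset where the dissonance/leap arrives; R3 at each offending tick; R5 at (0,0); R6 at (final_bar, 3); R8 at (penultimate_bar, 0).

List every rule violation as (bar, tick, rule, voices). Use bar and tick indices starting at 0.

bar 0: v0=G3 v1=G4 downbeat P8
bar 1: v0=B3 v1=B3 downbeat P1
bar 2: v0=C4 v1=B4 downbeat M7
bar 3: v0=A3 v1=G4 downbeat m7
bar 4: v0=G3 v1=C4 downbeat P4
bar 5: v0=E3 v1=B3 downbeat P5
bar 6: v0=F3 v1=C4 downbeat P5
bar 7: v0=G3 v1=G4 downbeat P8
  -> R4 @ bar 2 tick 0 v(0, 1): C4/B4 M7 untreated
  -> R4 @ bar 3 tick 0 v(0, 1): A3/G4 m7 untreated
  -> R8 @ bar 6 tick 0 v(0, 1): penult P5 not 3rd/6th
  -> R1 @ bar 7 tick 0 v(0, 1): F3/F4 P8 -> G3/G4 P8 similar

(2, 0, R4, (0, 1))
(3, 0, R4, (0, 1))
(6, 0, R8, (0, 1))
(7, 0, R1, (0, 1))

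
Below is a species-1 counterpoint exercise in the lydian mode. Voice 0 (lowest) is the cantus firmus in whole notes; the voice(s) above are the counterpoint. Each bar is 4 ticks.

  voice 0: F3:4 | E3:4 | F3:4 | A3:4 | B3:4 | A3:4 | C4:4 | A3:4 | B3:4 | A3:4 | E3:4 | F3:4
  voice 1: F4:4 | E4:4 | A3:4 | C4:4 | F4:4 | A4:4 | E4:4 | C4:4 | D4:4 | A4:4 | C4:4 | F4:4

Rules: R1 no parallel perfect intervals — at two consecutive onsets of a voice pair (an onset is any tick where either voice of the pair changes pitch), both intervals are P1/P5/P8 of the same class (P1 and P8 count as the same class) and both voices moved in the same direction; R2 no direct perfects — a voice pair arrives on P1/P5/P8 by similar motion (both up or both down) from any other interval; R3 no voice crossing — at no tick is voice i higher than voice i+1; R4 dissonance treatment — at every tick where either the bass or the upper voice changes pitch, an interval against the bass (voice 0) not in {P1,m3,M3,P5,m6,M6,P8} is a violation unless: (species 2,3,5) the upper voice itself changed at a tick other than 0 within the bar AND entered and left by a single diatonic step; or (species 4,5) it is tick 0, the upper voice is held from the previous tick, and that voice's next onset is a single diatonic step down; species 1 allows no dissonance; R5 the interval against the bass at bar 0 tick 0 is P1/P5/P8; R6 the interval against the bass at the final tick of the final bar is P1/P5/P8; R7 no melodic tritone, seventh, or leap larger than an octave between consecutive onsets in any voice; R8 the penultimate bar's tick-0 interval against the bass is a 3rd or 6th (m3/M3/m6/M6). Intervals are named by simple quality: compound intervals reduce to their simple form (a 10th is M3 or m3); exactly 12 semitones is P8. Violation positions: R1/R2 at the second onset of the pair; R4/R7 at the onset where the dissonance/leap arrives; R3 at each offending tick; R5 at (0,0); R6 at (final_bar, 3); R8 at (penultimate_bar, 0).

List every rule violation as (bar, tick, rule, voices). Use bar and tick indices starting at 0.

bar 0: v0=F3 v1=F4 downbeat P8
bar 1: v0=E3 v1=E4 downbeat P8
bar 2: v0=F3 v1=A3 downbeat M3
bar 3: v0=A3 v1=C4 downbeat m3
bar 4: v0=B3 v1=F4 downbeat TT
bar 5: v0=A3 v1=A4 downbeat P8
bar 6: v0=C4 v1=E4 downbeat M3
bar 7: v0=A3 v1=C4 downbeat m3
bar 8: v0=B3 v1=D4 downbeat m3
bar 9: v0=A3 v1=A4 downbeat P8
bar 10: v0=E3 v1=C4 downbeat m6
bar 11: v0=F3 v1=F4 downbeat P8
  -> R1 @ bar 1 tick 0 v(0, 1): F3/F4 P8 -> E3/E4 P8 similar
  -> R4 @ bar 4 tick 0 v(0, 1): B3/F4 TT untreated
  -> R2 @ bar 11 tick 0 v(0, 1): E3/C4 m6 -> F3/F4 P8 similar

(1, 0, R1, (0, 1))
(4, 0, R4, (0, 1))
(11, 0, R2, (0, 1))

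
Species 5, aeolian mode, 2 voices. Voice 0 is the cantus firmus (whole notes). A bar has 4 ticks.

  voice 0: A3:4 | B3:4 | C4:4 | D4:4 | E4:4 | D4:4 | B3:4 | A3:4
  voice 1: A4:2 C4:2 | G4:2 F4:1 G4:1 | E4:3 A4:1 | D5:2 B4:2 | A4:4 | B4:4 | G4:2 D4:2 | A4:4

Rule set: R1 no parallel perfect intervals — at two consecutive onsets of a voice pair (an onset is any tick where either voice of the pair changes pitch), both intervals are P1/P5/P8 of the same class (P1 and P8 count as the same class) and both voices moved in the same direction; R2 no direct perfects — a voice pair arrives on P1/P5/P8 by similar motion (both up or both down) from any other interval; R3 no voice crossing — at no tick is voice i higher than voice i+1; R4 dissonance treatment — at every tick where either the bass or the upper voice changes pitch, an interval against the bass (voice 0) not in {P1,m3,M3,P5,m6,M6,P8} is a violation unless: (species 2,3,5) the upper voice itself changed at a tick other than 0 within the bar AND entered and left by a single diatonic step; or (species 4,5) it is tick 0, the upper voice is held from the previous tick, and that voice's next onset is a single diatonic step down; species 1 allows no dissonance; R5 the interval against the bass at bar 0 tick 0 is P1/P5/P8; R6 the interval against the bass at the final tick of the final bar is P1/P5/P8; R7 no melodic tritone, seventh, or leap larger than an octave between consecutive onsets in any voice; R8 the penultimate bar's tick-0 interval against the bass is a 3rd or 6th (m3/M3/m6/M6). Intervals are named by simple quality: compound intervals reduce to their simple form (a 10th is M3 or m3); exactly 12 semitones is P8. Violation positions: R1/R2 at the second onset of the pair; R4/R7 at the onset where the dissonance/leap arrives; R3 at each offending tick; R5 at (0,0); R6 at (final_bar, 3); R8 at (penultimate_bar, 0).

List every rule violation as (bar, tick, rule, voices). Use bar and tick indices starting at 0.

(3, 0, R2, (0, 1))
(4, 0, R4, (0, 1))

bar 0: v0=A3 v1=A4 downbeat P8
bar 1: v0=B3 v1=G4 downbeat m6
bar 2: v0=C4 v1=E4 downbeat M3
bar 3: v0=D4 v1=D5 downbeat P8
bar 4: v0=E4 v1=A4 downbeat P4
bar 5: v0=D4 v1=B4 downbeat M6
bar 6: v0=B3 v1=G4 downbeat m6
bar 7: v0=A3 v1=A4 downbeat P8
  -> R2 @ bar 3 tick 0 v(0, 1): C4/A4 M6 -> D4/D5 P8 similar
  -> R4 @ bar 4 tick 0 v(0, 1): E4/A4 P4 untreated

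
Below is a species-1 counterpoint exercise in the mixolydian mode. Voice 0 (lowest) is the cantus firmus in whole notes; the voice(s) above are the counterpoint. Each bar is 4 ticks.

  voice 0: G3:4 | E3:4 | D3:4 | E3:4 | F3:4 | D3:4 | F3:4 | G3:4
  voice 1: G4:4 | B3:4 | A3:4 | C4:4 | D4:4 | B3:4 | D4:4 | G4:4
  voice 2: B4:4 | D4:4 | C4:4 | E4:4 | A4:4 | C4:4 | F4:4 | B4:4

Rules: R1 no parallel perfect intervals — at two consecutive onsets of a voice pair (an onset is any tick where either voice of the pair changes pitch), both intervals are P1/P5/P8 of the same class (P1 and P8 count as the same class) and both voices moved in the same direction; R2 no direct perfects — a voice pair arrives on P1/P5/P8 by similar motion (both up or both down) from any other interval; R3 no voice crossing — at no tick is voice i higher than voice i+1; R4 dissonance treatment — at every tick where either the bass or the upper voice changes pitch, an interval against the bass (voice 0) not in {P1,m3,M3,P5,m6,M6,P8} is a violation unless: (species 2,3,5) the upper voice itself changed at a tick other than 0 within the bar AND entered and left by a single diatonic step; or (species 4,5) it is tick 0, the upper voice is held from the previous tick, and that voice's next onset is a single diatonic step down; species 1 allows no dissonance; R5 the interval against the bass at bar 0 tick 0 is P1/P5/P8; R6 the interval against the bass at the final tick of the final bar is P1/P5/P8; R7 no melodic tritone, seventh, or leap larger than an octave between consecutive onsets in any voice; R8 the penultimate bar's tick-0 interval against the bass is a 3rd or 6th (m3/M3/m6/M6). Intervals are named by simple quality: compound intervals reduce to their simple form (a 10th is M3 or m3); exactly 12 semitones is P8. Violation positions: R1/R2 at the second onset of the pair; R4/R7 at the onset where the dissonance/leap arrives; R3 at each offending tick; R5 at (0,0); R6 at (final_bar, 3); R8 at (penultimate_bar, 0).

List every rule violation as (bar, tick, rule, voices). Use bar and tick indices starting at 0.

bar 0: v0=G3 v1=G4 v2=B4 downbeat M3
bar 1: v0=E3 v1=B3 v2=D4 downbeat m7
bar 2: v0=D3 v1=A3 v2=C4 downbeat m7
bar 3: v0=E3 v1=C4 v2=E4 downbeat P8
bar 4: v0=F3 v1=D4 v2=A4 downbeat M3
bar 5: v0=D3 v1=B3 v2=C4 downbeat m7
bar 6: v0=F3 v1=D4 v2=F4 downbeat P8
bar 7: v0=G3 v1=G4 v2=B4 downbeat M3
  -> R5 @ bar 0 tick 0 v(0, 2): opens on M3
  -> R2 @ bar 1 tick 0 v(0, 1): G3/G4 P8 -> E3/B3 P5 similar
  -> R4 @ bar 1 tick 0 v(0, 2): E3/D4 m7 untreated
  -> R1 @ bar 2 tick 0 v(0, 1): E3/B3 P5 -> D3/A3 P5 similar
  -> R4 @ bar 2 tick 0 v(0, 2): D3/C4 m7 untreated
  -> R2 @ bar 3 tick 0 v(0, 2): D3/C4 m7 -> E3/E4 P8 similar
  -> R2 @ bar 4 tick 0 v(1, 2): C4/E4 M3 -> D4/A4 P5 similar
  -> R4 @ bar 5 tick 0 v(0, 2): D3/C4 m7 untreated
  -> R2 @ bar 6 tick 0 v(0, 2): D3/C4 m7 -> F3/F4 P8 similar
  -> R8 @ bar 6 tick 0 v(0, 2): penult P8 not 3rd/6th
  -> R2 @ bar 7 tick 0 v(0, 1): F3/D4 M6 -> G3/G4 P8 similar
  -> R7 @ bar 7 tick 0 v(2,): F4->B4 leap 6st
  -> R6 @ bar 7 tick 3 v(0, 2): closes on M3

(0, 0, R5, (0, 2))
(1, 0, R2, (0, 1))
(1, 0, R4, (0, 2))
(2, 0, R1, (0, 1))
(2, 0, R4, (0, 2))
(3, 0, R2, (0, 2))
(4, 0, R2, (1, 2))
(5, 0, R4, (0, 2))
(6, 0, R2, (0, 2))
(6, 0, R8, (0, 2))
(7, 0, R2, (0, 1))
(7, 0, R7, (2,))
(7, 3, R6, (0, 2))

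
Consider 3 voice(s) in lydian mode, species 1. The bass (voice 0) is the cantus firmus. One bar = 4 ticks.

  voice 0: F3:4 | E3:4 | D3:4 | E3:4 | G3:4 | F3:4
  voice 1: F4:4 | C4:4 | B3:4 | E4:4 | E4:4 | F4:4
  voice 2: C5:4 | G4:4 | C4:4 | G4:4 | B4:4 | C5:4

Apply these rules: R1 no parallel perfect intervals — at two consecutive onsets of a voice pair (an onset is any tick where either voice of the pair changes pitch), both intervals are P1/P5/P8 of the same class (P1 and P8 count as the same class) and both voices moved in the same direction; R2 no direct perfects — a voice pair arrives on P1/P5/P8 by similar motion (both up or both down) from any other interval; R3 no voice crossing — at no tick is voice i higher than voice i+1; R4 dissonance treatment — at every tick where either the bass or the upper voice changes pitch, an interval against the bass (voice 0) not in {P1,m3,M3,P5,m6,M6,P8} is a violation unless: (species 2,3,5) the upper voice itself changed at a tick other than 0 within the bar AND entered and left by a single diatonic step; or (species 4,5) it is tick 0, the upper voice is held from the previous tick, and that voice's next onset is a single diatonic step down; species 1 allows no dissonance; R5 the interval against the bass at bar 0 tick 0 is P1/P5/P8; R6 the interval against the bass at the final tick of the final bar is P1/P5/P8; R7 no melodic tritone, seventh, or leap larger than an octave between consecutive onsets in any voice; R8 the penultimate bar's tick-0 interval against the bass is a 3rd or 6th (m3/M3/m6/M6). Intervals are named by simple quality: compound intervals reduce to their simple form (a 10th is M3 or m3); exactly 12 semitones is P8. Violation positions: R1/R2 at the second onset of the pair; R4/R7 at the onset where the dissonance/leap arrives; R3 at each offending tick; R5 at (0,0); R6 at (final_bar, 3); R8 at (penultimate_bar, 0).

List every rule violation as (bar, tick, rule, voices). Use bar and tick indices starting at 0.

bar 0: v0=F3 v1=F4 v2=C5 downbeat P5
bar 1: v0=E3 v1=C4 v2=G4 downbeat m3
bar 2: v0=D3 v1=B3 v2=C4 downbeat m7
bar 3: v0=E3 v1=E4 v2=G4 downbeat m3
bar 4: v0=G3 v1=E4 v2=B4 downbeat M3
bar 5: v0=F3 v1=F4 v2=C5 downbeat P5
  -> R1 @ bar 1 tick 0 v(1, 2): F4/C5 P5 -> C4/G4 P5 similar
  -> R4 @ bar 2 tick 0 v(0, 2): D3/C4 m7 untreated
  -> R2 @ bar 3 tick 0 v(0, 1): D3/B3 M6 -> E3/E4 P8 similar
  -> R1 @ bar 5 tick 0 v(1, 2): E4/B4 P5 -> F4/C5 P5 similar

(1, 0, R1, (1, 2))
(2, 0, R4, (0, 2))
(3, 0, R2, (0, 1))
(5, 0, R1, (1, 2))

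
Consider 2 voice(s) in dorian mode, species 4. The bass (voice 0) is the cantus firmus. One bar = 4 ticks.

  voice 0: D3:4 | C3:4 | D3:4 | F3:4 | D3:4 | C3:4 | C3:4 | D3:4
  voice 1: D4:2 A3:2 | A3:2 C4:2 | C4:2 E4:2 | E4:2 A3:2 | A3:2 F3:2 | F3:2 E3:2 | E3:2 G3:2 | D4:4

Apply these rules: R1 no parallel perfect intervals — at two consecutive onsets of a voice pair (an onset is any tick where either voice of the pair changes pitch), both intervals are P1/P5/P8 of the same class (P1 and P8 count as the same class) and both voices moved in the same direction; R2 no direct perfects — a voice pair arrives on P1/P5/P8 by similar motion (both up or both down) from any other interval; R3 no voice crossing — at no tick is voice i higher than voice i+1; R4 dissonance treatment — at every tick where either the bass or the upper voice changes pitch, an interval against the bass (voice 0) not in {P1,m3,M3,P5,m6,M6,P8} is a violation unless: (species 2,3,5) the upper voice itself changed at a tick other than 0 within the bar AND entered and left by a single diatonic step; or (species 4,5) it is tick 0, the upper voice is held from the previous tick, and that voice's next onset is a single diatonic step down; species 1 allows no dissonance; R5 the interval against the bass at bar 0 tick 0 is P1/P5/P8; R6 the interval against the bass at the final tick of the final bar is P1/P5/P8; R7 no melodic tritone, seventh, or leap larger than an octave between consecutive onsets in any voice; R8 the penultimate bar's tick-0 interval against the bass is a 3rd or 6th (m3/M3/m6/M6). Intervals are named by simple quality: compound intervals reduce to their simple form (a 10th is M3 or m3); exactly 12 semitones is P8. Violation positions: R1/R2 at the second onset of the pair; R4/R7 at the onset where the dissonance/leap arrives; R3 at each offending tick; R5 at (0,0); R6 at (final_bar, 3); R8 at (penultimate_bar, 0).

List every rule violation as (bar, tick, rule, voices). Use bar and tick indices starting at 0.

bar 0: v0=D3 v1=D4 downbeat P8
bar 1: v0=C3 v1=A3 downbeat M6
bar 2: v0=D3 v1=C4 downbeat m7
bar 3: v0=F3 v1=E4 downbeat M7
bar 4: v0=D3 v1=A3 downbeat P5
bar 5: v0=C3 v1=F3 downbeat P4
bar 6: v0=C3 v1=E3 downbeat M3
bar 7: v0=D3 v1=D4 downbeat P8
  -> R4 @ bar 2 tick 0 v(0, 1): D3/C4 m7 untreated
  -> R4 @ bar 2 tick 2 v(0, 1): D3/E4 M2 untreated
  -> R4 @ bar 3 tick 0 v(0, 1): F3/E4 M7 untreated
  -> R2 @ bar 7 tick 0 v(0, 1): C3/G3 P5 -> D3/D4 P8 similar

(2, 0, R4, (0, 1))
(2, 2, R4, (0, 1))
(3, 0, R4, (0, 1))
(7, 0, R2, (0, 1))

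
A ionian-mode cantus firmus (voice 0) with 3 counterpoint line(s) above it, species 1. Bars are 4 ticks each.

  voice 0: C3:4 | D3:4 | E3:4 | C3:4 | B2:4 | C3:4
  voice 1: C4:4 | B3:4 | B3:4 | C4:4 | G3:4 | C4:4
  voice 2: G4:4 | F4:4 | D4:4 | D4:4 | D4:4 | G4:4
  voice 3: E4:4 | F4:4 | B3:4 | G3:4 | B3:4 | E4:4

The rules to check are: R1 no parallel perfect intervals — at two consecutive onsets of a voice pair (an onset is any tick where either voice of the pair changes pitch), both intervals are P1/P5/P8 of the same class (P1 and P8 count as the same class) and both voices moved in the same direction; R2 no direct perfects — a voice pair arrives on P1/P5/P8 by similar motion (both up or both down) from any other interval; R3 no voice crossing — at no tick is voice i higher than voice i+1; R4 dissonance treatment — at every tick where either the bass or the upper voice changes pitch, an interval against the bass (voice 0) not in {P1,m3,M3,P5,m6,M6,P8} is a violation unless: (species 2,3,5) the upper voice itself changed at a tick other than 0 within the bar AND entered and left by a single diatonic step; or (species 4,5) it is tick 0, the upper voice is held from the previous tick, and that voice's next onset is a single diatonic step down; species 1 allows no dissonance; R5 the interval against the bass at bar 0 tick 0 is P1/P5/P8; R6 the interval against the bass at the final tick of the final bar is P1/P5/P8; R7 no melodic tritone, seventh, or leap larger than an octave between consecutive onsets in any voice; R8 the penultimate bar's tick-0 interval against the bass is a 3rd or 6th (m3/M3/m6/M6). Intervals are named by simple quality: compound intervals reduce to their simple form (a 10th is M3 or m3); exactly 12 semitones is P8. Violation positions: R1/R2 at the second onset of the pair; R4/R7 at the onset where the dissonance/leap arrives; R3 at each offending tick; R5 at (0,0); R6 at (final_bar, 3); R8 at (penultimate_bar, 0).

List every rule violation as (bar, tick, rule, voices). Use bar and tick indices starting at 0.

(0, 0, R3, (2, 3))
(0, 0, R5, (0, 3))
(0, 1, R3, (2, 3))
(0, 2, R3, (2, 3))
(0, 3, R3, (2, 3))
(2, 0, R3, (2, 3))
(2, 0, R4, (0, 2))
(2, 0, R7, (3,))
(2, 1, R3, (2, 3))
(2, 2, R3, (2, 3))
(2, 3, R3, (2, 3))
(3, 0, R1, (0, 3))
(3, 0, R3, (2, 3))
(3, 0, R4, (0, 2))
(3, 1, R3, (2, 3))
(3, 2, R3, (2, 3))
(3, 3, R3, (2, 3))
(4, 0, R3, (2, 3))
(4, 0, R8, (0, 3))
(4, 1, R3, (2, 3))
(4, 2, R3, (2, 3))
(4, 3, R3, (2, 3))
(5, 0, R1, (1, 2))
(5, 0, R2, (0, 1))
(5, 0, R2, (0, 2))
(5, 0, R3, (2, 3))
(5, 1, R3, (2, 3))
(5, 2, R3, (2, 3))
(5, 3, R3, (2, 3))
(5, 3, R6, (0, 3))

bar 0: v0=C3 v1=C4 v2=G4 v3=E4 downbeat M3
bar 1: v0=D3 v1=B3 v2=F4 v3=F4 downbeat m3
bar 2: v0=E3 v1=B3 v2=D4 v3=B3 downbeat P5
bar 3: v0=C3 v1=C4 v2=D4 v3=G3 downbeat P5
bar 4: v0=B2 v1=G3 v2=D4 v3=B3 downbeat P8
bar 5: v0=C3 v1=C4 v2=G4 v3=E4 downbeat M3
  -> R3 @ bar 0 tick 0 v(2, 3): G4 above E4
  -> R5 @ bar 0 tick 0 v(0, 3): opens on M3
  -> R3 @ bar 0 tick 1 v(2, 3): G4 above E4
  -> R3 @ bar 0 tick 2 v(2, 3): G4 above E4
  -> R3 @ bar 0 tick 3 v(2, 3): G4 above E4
  -> R3 @ bar 2 tick 0 v(2, 3): D4 above B3
  -> R4 @ bar 2 tick 0 v(0, 2): E3/D4 m7 untreated
  -> R7 @ bar 2 tick 0 v(3,): F4->B3 leap 6st
  -> R3 @ bar 2 tick 1 v(2, 3): D4 above B3
  -> R3 @ bar 2 tick 2 v(2, 3): D4 above B3
  -> R3 @ bar 2 tick 3 v(2, 3): D4 above B3
  -> R1 @ bar 3 tick 0 v(0, 3): E3/B3 P5 -> C3/G3 P5 similar
  -> R3 @ bar 3 tick 0 v(2, 3): D4 above G3
  -> R4 @ bar 3 tick 0 v(0, 2): C3/D4 M2 untreated
  -> R3 @ bar 3 tick 1 v(2, 3): D4 above G3
  -> R3 @ bar 3 tick 2 v(2, 3): D4 above G3
  -> R3 @ bar 3 tick 3 v(2, 3): D4 above G3
  -> R3 @ bar 4 tick 0 v(2, 3): D4 above B3
  -> R8 @ bar 4 tick 0 v(0, 3): penult P8 not 3rd/6th
  -> R3 @ bar 4 tick 1 v(2, 3): D4 above B3
  -> R3 @ bar 4 tick 2 v(2, 3): D4 above B3
  -> R3 @ bar 4 tick 3 v(2, 3): D4 above B3
  -> R1 @ bar 5 tick 0 v(1, 2): G3/D4 P5 -> C4/G4 P5 similar
  -> R2 @ bar 5 tick 0 v(0, 1): B2/G3 m6 -> C3/C4 P8 similar
  -> R2 @ bar 5 tick 0 v(0, 2): B2/D4 m3 -> C3/G4 P5 similar
  -> R3 @ bar 5 tick 0 v(2, 3): G4 above E4
  -> R3 @ bar 5 tick 1 v(2, 3): G4 above E4
  -> R3 @ bar 5 tick 2 v(2, 3): G4 above E4
  -> R3 @ bar 5 tick 3 v(2, 3): G4 above E4
  -> R6 @ bar 5 tick 3 v(0, 3): closes on M3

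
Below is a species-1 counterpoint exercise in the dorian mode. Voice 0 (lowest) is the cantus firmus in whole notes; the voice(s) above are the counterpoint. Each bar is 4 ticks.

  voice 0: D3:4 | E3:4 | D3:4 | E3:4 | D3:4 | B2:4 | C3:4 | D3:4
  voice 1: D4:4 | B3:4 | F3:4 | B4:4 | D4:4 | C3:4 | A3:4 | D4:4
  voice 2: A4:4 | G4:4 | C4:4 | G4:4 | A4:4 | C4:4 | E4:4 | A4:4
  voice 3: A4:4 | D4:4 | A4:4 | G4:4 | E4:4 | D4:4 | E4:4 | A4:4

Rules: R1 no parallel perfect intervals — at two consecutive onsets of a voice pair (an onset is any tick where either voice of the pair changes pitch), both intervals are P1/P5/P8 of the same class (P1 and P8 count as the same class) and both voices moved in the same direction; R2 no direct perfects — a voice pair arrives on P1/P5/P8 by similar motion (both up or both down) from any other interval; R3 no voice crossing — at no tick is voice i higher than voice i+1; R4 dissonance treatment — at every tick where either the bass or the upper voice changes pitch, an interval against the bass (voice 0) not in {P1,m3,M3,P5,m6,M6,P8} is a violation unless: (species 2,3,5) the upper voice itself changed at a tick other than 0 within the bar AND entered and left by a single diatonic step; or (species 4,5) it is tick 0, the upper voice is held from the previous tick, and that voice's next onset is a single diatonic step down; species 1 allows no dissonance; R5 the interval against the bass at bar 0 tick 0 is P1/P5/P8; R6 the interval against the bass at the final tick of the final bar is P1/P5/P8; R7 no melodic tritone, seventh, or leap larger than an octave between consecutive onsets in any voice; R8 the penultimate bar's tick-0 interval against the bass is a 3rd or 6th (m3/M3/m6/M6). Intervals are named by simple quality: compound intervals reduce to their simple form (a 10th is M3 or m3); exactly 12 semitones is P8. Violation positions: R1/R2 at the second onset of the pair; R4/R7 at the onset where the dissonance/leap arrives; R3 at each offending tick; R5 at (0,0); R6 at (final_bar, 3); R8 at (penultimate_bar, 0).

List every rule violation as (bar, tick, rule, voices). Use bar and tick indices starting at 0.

(1, 0, R3, (2, 3))
(1, 0, R4, (0, 3))
(1, 1, R3, (2, 3))
(1, 2, R3, (2, 3))
(1, 3, R3, (2, 3))
(2, 0, R2, (1, 2))
(2, 0, R4, (0, 2))
(2, 0, R7, (1,))
(3, 0, R2, (0, 1))
(3, 0, R3, (1, 2))
(3, 0, R7, (1,))
(3, 1, R3, (1, 2))
(3, 2, R3, (1, 2))
(3, 3, R3, (1, 2))
(4, 0, R2, (0, 1))
(4, 0, R3, (2, 3))
(4, 0, R4, (0, 3))
(4, 1, R3, (2, 3))
(4, 2, R3, (2, 3))
(4, 3, R3, (2, 3))
(5, 0, R2, (1, 2))
(5, 0, R4, (0, 1))
(5, 0, R4, (0, 2))
(5, 0, R7, (1,))
(6, 0, R2, (1, 2))
(6, 0, R2, (1, 3))
(6, 0, R2, (2, 3))
(7, 0, R1, (1, 2))
(7, 0, R1, (1, 3))
(7, 0, R1, (2, 3))
(7, 0, R2, (0, 1))
(7, 0, R2, (0, 2))
(7, 0, R2, (0, 3))

bar 0: v0=D3 v1=D4 v2=A4 v3=A4 downbeat P5
bar 1: v0=E3 v1=B3 v2=G4 v3=D4 downbeat m7
bar 2: v0=D3 v1=F3 v2=C4 v3=A4 downbeat P5
bar 3: v0=E3 v1=B4 v2=G4 v3=G4 downbeat m3
bar 4: v0=D3 v1=D4 v2=A4 v3=E4 downbeat M2
bar 5: v0=B2 v1=C3 v2=C4 v3=D4 downbeat m3
bar 6: v0=C3 v1=A3 v2=E4 v3=E4 downbeat M3
bar 7: v0=D3 v1=D4 v2=A4 v3=A4 downbeat P5
  -> R3 @ bar 1 tick 0 v(2, 3): G4 above D4
  -> R4 @ bar 1 tick 0 v(0, 3): E3/D4 m7 untreated
  -> R3 @ bar 1 tick 1 v(2, 3): G4 above D4
  -> R3 @ bar 1 tick 2 v(2, 3): G4 above D4
  -> R3 @ bar 1 tick 3 v(2, 3): G4 above D4
  -> R2 @ bar 2 tick 0 v(1, 2): B3/G4 m6 -> F3/C4 P5 similar
  -> R4 @ bar 2 tick 0 v(0, 2): D3/C4 m7 untreated
  -> R7 @ bar 2 tick 0 v(1,): B3->F3 leap 6st
  -> R2 @ bar 3 tick 0 v(0, 1): D3/F3 m3 -> E3/B4 P5 similar
  -> R3 @ bar 3 tick 0 v(1, 2): B4 above G4
  -> R7 @ bar 3 tick 0 v(1,): F3->B4 leap 18st
  -> R3 @ bar 3 tick 1 v(1, 2): B4 above G4
  -> R3 @ bar 3 tick 2 v(1, 2): B4 above G4
  -> R3 @ bar 3 tick 3 v(1, 2): B4 above G4
  -> R2 @ bar 4 tick 0 v(0, 1): E3/B4 P5 -> D3/D4 P8 similar
  -> R3 @ bar 4 tick 0 v(2, 3): A4 above E4
  -> R4 @ bar 4 tick 0 v(0, 3): D3/E4 M2 untreated
  -> R3 @ bar 4 tick 1 v(2, 3): A4 above E4
  -> R3 @ bar 4 tick 2 v(2, 3): A4 above E4
  -> R3 @ bar 4 tick 3 v(2, 3): A4 above E4
  -> R2 @ bar 5 tick 0 v(1, 2): D4/A4 P5 -> C3/C4 P8 similar
  -> R4 @ bar 5 tick 0 v(0, 1): B2/C3 m2 untreated
  -> R4 @ bar 5 tick 0 v(0, 2): B2/C4 m2 untreated
  -> R7 @ bar 5 tick 0 v(1,): D4->C3 leap 14st
  -> R2 @ bar 6 tick 0 v(1, 2): C3/C4 P8 -> A3/E4 P5 similar
  -> R2 @ bar 6 tick 0 v(1, 3): C3/D4 M2 -> A3/E4 P5 similar
  -> R2 @ bar 6 tick 0 v(2, 3): C4/D4 M2 -> E4/E4 P1 similar
  -> R1 @ bar 7 tick 0 v(1, 2): A3/E4 P5 -> D4/A4 P5 similar
  -> R1 @ bar 7 tick 0 v(1, 3): A3/E4 P5 -> D4/A4 P5 similar
  -> R1 @ bar 7 tick 0 v(2, 3): E4/E4 P1 -> A4/A4 P1 similar
  -> R2 @ bar 7 tick 0 v(0, 1): C3/A3 M6 -> D3/D4 P8 similar
  -> R2 @ bar 7 tick 0 v(0, 2): C3/E4 M3 -> D3/A4 P5 similar
  -> R2 @ bar 7 tick 0 v(0, 3): C3/E4 M3 -> D3/A4 P5 similar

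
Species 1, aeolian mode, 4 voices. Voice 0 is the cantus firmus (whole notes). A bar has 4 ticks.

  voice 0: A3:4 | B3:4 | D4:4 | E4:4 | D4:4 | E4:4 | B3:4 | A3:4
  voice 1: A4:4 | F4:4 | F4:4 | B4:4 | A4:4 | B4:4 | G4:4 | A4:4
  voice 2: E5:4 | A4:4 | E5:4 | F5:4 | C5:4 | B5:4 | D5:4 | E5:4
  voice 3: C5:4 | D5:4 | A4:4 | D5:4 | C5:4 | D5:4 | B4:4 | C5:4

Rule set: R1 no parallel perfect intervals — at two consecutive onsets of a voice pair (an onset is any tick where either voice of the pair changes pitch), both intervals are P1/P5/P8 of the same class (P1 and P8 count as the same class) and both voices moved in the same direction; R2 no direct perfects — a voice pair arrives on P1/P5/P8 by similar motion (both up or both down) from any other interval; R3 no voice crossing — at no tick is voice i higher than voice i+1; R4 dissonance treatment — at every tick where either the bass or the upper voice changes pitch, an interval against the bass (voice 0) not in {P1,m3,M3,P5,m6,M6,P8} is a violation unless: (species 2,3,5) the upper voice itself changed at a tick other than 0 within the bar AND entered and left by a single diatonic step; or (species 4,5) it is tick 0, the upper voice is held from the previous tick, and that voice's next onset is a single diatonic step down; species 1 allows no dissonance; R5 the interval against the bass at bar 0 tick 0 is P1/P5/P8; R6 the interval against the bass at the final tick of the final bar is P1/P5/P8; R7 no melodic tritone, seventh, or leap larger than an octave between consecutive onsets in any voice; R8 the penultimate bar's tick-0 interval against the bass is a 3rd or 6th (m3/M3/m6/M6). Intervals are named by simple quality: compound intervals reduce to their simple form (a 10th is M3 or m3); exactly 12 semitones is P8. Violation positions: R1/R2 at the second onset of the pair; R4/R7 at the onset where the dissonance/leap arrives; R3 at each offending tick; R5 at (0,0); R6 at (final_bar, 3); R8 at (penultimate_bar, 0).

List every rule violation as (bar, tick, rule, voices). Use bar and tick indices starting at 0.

bar 0: v0=A3 v1=A4 v2=E5 v3=C5 downbeat m3
bar 1: v0=B3 v1=F4 v2=A4 v3=D5 downbeat m3
bar 2: v0=D4 v1=F4 v2=E5 v3=A4 downbeat P5
bar 3: v0=E4 v1=B4 v2=F5 v3=D5 downbeat m7
bar 4: v0=D4 v1=A4 v2=C5 v3=C5 downbeat m7
bar 5: v0=E4 v1=B4 v2=B5 v3=D5 downbeat m7
bar 6: v0=B3 v1=G4 v2=D5 v3=B4 downbeat P8
bar 7: v0=A3 v1=A4 v2=E5 v3=C5 downbeat m3
  -> R3 @ bar 0 tick 0 v(2, 3): E5 above C5
  -> R5 @ bar 0 tick 0 v(0, 3): opens on m3
  -> R3 @ bar 0 tick 1 v(2, 3): E5 above C5
  -> R3 @ bar 0 tick 2 v(2, 3): E5 above C5
  -> R3 @ bar 0 tick 3 v(2, 3): E5 above C5
  -> R4 @ bar 1 tick 0 v(0, 1): B3/F4 TT untreated
  -> R4 @ bar 1 tick 0 v(0, 2): B3/A4 m7 untreated
  -> R3 @ bar 2 tick 0 v(2, 3): E5 above A4
  -> R4 @ bar 2 tick 0 v(0, 2): D4/E5 M2 untreated
  -> R3 @ bar 2 tick 1 v(2, 3): E5 above A4
  -> R3 @ bar 2 tick 2 v(2, 3): E5 above A4
  -> R3 @ bar 2 tick 3 v(2, 3): E5 above A4
  -> R2 @ bar 3 tick 0 v(0, 1): D4/F4 m3 -> E4/B4 P5 similar
  -> R3 @ bar 3 tick 0 v(2, 3): F5 above D5
  -> R4 @ bar 3 tick 0 v(0, 2): E4/F5 m2 untreated
  -> R4 @ bar 3 tick 0 v(0, 3): E4/D5 m7 untreated
  -> R7 @ bar 3 tick 0 v(1,): F4->B4 leap 6st
  -> R3 @ bar 3 tick 1 v(2, 3): F5 above D5
  -> R3 @ bar 3 tick 2 v(2, 3): F5 above D5
  -> R3 @ bar 3 tick 3 v(2, 3): F5 above D5
  -> R1 @ bar 4 tick 0 v(0, 1): E4/B4 P5 -> D4/A4 P5 similar
  -> R2 @ bar 4 tick 0 v(2, 3): F5/D5 m3 -> C5/C5 P1 similar
  -> R4 @ bar 4 tick 0 v(0, 2): D4/C5 m7 untreated
  -> R4 @ bar 4 tick 0 v(0, 3): D4/C5 m7 untreated
  -> R1 @ bar 5 tick 0 v(0, 1): D4/A4 P5 -> E4/B4 P5 similar
  -> R2 @ bar 5 tick 0 v(0, 2): D4/C5 m7 -> E4/B5 P5 similar
  -> R2 @ bar 5 tick 0 v(1, 2): A4/C5 m3 -> B4/B5 P8 similar
  -> R3 @ bar 5 tick 0 v(2, 3): B5 above D5
  -> R4 @ bar 5 tick 0 v(0, 3): E4/D5 m7 untreated
  -> R7 @ bar 5 tick 0 v(2,): C5->B5 leap 11st
  -> R3 @ bar 5 tick 1 v(2, 3): B5 above D5
  -> R3 @ bar 5 tick 2 v(2, 3): B5 above D5
  -> R3 @ bar 5 tick 3 v(2, 3): B5 above D5
  -> R2 @ bar 6 tick 0 v(0, 3): E4/D5 m7 -> B3/B4 P8 similar
  -> R2 @ bar 6 tick 0 v(1, 2): B4/B5 P8 -> G4/D5 P5 similar
  -> R3 @ bar 6 tick 0 v(2, 3): D5 above B4
  -> R8 @ bar 6 tick 0 v(0, 3): penult P8 not 3rd/6th
  -> R3 @ bar 6 tick 1 v(2, 3): D5 above B4
  -> R3 @ bar 6 tick 2 v(2, 3): D5 above B4
  -> R3 @ bar 6 tick 3 v(2, 3): D5 above B4
  -> R1 @ bar 7 tick 0 v(1, 2): G4/D5 P5 -> A4/E5 P5 similar
  -> R3 @ bar 7 tick 0 v(2, 3): E5 above C5
  -> R3 @ bar 7 tick 1 v(2, 3): E5 above C5
  -> R3 @ bar 7 tick 2 v(2, 3): E5 above C5
  -> R3 @ bar 7 tick 3 v(2, 3): E5 above C5
  -> R6 @ bar 7 tick 3 v(0, 3): closes on m3

(0, 0, R3, (2, 3))
(0, 0, R5, (0, 3))
(0, 1, R3, (2, 3))
(0, 2, R3, (2, 3))
(0, 3, R3, (2, 3))
(1, 0, R4, (0, 1))
(1, 0, R4, (0, 2))
(2, 0, R3, (2, 3))
(2, 0, R4, (0, 2))
(2, 1, R3, (2, 3))
(2, 2, R3, (2, 3))
(2, 3, R3, (2, 3))
(3, 0, R2, (0, 1))
(3, 0, R3, (2, 3))
(3, 0, R4, (0, 2))
(3, 0, R4, (0, 3))
(3, 0, R7, (1,))
(3, 1, R3, (2, 3))
(3, 2, R3, (2, 3))
(3, 3, R3, (2, 3))
(4, 0, R1, (0, 1))
(4, 0, R2, (2, 3))
(4, 0, R4, (0, 2))
(4, 0, R4, (0, 3))
(5, 0, R1, (0, 1))
(5, 0, R2, (0, 2))
(5, 0, R2, (1, 2))
(5, 0, R3, (2, 3))
(5, 0, R4, (0, 3))
(5, 0, R7, (2,))
(5, 1, R3, (2, 3))
(5, 2, R3, (2, 3))
(5, 3, R3, (2, 3))
(6, 0, R2, (0, 3))
(6, 0, R2, (1, 2))
(6, 0, R3, (2, 3))
(6, 0, R8, (0, 3))
(6, 1, R3, (2, 3))
(6, 2, R3, (2, 3))
(6, 3, R3, (2, 3))
(7, 0, R1, (1, 2))
(7, 0, R3, (2, 3))
(7, 1, R3, (2, 3))
(7, 2, R3, (2, 3))
(7, 3, R3, (2, 3))
(7, 3, R6, (0, 3))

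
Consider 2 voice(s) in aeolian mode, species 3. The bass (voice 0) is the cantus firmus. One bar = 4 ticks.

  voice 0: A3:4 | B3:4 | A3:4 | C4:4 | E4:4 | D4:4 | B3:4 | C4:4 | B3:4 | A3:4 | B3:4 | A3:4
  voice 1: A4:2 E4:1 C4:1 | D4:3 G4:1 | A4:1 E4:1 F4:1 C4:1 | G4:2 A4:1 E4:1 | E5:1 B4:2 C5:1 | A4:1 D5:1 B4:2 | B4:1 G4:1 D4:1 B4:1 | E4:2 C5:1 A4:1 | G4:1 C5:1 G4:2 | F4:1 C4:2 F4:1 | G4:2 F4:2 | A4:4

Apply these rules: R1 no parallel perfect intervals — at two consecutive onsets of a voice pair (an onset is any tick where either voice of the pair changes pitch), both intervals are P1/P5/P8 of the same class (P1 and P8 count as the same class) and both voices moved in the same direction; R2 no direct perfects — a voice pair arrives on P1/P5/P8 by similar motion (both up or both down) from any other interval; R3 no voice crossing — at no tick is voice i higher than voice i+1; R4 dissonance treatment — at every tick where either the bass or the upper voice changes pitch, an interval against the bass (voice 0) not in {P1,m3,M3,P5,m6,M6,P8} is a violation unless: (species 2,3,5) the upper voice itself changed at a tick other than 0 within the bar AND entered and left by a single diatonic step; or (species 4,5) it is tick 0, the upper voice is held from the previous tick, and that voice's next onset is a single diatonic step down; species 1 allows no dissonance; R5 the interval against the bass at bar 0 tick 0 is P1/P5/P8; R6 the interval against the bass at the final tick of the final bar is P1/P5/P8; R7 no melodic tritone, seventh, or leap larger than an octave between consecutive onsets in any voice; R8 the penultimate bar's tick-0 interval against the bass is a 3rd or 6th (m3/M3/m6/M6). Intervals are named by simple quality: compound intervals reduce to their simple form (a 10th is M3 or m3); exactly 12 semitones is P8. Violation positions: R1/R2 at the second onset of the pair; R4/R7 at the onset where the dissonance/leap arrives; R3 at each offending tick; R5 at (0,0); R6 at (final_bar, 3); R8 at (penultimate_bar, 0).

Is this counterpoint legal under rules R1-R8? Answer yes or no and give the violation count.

No (5 violations)

bar 0: v0=A3 v1=A4 (P8)
bar 1: v0=B3 v1=D4 (m3)
bar 2: v0=A3 v1=A4 (P8)
bar 3: v0=C4 v1=G4 (P5)
bar 4: v0=E4 v1=E5 (P8)
bar 5: v0=D4 v1=A4 (P5)
bar 6: v0=B3 v1=B4 (P8)
bar 7: v0=C4 v1=E4 (M3)
bar 8: v0=B3 v1=G4 (m6)
bar 9: v0=A3 v1=F4 (m6)
bar 10: v0=B3 v1=G4 (m6)
bar 11: v0=A3 v1=A4 (P8)
  R2 @ bar3.0: A3/C4 m3 -> C4/G4 P5 similar
  R2 @ bar4.0: C4/E4 M3 -> E4/E5 P8 similar
  R2 @ bar5.0: E4/C5 m6 -> D4/A4 P5 similar
  R4 @ bar8.1: B3/C5 m2 untreated
  R4 @ bar10.2: B3/F4 TT untreated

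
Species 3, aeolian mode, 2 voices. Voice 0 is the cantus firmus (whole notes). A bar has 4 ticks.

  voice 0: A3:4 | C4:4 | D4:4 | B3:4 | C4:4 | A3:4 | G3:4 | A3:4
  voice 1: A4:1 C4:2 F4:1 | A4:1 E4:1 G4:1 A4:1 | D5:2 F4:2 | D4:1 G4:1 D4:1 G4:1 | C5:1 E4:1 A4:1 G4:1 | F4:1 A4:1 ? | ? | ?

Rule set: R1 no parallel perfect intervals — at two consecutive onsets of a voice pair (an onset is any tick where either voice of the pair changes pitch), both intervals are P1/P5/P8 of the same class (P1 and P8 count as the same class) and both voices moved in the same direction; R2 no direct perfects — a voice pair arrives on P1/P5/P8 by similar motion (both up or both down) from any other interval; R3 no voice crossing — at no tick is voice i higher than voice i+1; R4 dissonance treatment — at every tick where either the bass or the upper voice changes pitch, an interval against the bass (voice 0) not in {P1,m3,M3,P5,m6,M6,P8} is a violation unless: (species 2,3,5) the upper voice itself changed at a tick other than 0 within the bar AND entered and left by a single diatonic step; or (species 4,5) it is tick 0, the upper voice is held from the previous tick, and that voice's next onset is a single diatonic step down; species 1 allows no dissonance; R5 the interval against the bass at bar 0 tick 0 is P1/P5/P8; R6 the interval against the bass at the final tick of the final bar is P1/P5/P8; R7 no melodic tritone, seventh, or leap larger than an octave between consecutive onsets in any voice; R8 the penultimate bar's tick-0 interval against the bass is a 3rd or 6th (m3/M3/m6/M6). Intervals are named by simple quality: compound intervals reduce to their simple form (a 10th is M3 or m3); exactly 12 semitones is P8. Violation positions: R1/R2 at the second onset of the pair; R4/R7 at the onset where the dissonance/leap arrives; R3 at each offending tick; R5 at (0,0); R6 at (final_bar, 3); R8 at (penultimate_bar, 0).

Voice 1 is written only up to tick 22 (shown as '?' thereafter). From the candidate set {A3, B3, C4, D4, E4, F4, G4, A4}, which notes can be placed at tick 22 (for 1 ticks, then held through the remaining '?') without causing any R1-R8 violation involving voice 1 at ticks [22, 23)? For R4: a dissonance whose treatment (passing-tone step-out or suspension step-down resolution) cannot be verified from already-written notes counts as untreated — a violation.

{A3, A4, C4, E4, F4}

A3: legal
B3: violates R4,R7
C4: legal
D4: violates R4
E4: legal
F4: legal
G4: violates R4
A4: legal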